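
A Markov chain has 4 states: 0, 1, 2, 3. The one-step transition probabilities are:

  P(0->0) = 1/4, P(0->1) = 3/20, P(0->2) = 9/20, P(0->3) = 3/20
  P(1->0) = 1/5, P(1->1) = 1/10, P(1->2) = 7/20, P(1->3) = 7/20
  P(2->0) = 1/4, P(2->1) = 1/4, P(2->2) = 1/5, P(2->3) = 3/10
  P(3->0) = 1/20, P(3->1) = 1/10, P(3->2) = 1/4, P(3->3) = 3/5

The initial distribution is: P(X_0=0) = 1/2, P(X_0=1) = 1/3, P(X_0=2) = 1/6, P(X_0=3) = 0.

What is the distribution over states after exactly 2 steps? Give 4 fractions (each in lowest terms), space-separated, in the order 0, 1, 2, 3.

Answer: 233/1200 403/2400 703/2400 69/200

Derivation:
Propagating the distribution step by step (d_{t+1} = d_t * P):
d_0 = (0=1/2, 1=1/3, 2=1/6, 3=0)
  d_1[0] = 1/2*1/4 + 1/3*1/5 + 1/6*1/4 + 0*1/20 = 7/30
  d_1[1] = 1/2*3/20 + 1/3*1/10 + 1/6*1/4 + 0*1/10 = 3/20
  d_1[2] = 1/2*9/20 + 1/3*7/20 + 1/6*1/5 + 0*1/4 = 3/8
  d_1[3] = 1/2*3/20 + 1/3*7/20 + 1/6*3/10 + 0*3/5 = 29/120
d_1 = (0=7/30, 1=3/20, 2=3/8, 3=29/120)
  d_2[0] = 7/30*1/4 + 3/20*1/5 + 3/8*1/4 + 29/120*1/20 = 233/1200
  d_2[1] = 7/30*3/20 + 3/20*1/10 + 3/8*1/4 + 29/120*1/10 = 403/2400
  d_2[2] = 7/30*9/20 + 3/20*7/20 + 3/8*1/5 + 29/120*1/4 = 703/2400
  d_2[3] = 7/30*3/20 + 3/20*7/20 + 3/8*3/10 + 29/120*3/5 = 69/200
d_2 = (0=233/1200, 1=403/2400, 2=703/2400, 3=69/200)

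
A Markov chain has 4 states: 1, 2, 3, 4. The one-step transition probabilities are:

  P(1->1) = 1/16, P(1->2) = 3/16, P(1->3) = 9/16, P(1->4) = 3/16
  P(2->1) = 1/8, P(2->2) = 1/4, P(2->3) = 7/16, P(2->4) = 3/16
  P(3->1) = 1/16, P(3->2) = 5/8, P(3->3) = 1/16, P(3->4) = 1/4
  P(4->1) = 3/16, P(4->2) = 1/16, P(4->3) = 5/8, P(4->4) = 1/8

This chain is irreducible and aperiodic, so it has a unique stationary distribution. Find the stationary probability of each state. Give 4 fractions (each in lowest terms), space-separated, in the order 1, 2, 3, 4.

Answer: 229/2113 717/2113 750/2113 417/2113

Derivation:
The stationary distribution satisfies pi = pi * P, i.e.:
  pi_1 = 1/16*pi_1 + 1/8*pi_2 + 1/16*pi_3 + 3/16*pi_4
  pi_2 = 3/16*pi_1 + 1/4*pi_2 + 5/8*pi_3 + 1/16*pi_4
  pi_3 = 9/16*pi_1 + 7/16*pi_2 + 1/16*pi_3 + 5/8*pi_4
  pi_4 = 3/16*pi_1 + 3/16*pi_2 + 1/4*pi_3 + 1/8*pi_4
with normalization: pi_1 + pi_2 + pi_3 + pi_4 = 1.

Using the first 3 balance equations plus normalization, the linear system A*pi = b is:
  [-15/16, 1/8, 1/16, 3/16] . pi = 0
  [3/16, -3/4, 5/8, 1/16] . pi = 0
  [9/16, 7/16, -15/16, 5/8] . pi = 0
  [1, 1, 1, 1] . pi = 1

Solving yields:
  pi_1 = 229/2113
  pi_2 = 717/2113
  pi_3 = 750/2113
  pi_4 = 417/2113

Verification (pi * P):
  229/2113*1/16 + 717/2113*1/8 + 750/2113*1/16 + 417/2113*3/16 = 229/2113 = pi_1  (ok)
  229/2113*3/16 + 717/2113*1/4 + 750/2113*5/8 + 417/2113*1/16 = 717/2113 = pi_2  (ok)
  229/2113*9/16 + 717/2113*7/16 + 750/2113*1/16 + 417/2113*5/8 = 750/2113 = pi_3  (ok)
  229/2113*3/16 + 717/2113*3/16 + 750/2113*1/4 + 417/2113*1/8 = 417/2113 = pi_4  (ok)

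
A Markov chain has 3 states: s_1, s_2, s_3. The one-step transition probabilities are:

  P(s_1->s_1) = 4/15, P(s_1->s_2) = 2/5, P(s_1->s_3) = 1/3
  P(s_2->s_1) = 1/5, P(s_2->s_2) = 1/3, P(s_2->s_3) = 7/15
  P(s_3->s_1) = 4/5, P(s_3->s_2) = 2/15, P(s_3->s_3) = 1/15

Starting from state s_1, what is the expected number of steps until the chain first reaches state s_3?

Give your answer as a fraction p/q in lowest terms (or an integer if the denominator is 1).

Answer: 60/23

Derivation:
Let h_i = expected steps to first reach s_3 from state i.
Boundary: h_s_3 = 0.
First-step equations for the other states:
  h_s_1 = 1 + 4/15*h_s_1 + 2/5*h_s_2 + 1/3*h_s_3
  h_s_2 = 1 + 1/5*h_s_1 + 1/3*h_s_2 + 7/15*h_s_3

Substituting h_s_3 = 0 and rearranging gives the linear system (I - Q) h = 1:
  [11/15, -2/5] . (h_s_1, h_s_2) = 1
  [-1/5, 2/3] . (h_s_1, h_s_2) = 1

Solving yields:
  h_s_1 = 60/23
  h_s_2 = 105/46

Starting state is s_1, so the expected hitting time is h_s_1 = 60/23.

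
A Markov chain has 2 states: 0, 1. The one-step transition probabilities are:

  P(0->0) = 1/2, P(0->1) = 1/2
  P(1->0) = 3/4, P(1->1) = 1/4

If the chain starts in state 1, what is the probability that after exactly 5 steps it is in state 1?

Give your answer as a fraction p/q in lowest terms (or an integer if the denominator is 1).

Answer: 409/1024

Derivation:
Computing P^5 by repeated multiplication:
P^1 =
  0: [1/2, 1/2]
  1: [3/4, 1/4]
P^2 =
  0: [5/8, 3/8]
  1: [9/16, 7/16]
P^3 =
  0: [19/32, 13/32]
  1: [39/64, 25/64]
P^4 =
  0: [77/128, 51/128]
  1: [153/256, 103/256]
P^5 =
  0: [307/512, 205/512]
  1: [615/1024, 409/1024]

(P^5)[1 -> 1] = 409/1024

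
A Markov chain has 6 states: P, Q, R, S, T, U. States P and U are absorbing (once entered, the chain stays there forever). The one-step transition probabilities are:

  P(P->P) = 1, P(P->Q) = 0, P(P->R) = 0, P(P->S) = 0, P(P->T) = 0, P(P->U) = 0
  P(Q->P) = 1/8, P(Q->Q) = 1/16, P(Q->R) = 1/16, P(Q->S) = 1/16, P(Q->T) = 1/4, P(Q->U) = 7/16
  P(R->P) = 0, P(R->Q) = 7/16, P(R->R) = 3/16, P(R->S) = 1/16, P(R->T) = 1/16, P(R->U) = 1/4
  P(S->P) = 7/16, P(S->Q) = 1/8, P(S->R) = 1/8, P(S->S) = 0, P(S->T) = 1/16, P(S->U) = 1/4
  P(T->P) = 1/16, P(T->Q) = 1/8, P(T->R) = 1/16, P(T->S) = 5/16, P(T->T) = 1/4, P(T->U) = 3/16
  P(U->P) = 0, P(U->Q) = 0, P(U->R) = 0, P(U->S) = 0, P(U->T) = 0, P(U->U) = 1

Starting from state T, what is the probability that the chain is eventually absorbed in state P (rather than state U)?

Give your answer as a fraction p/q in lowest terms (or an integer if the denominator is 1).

Let a_i = P(absorbed in P | start in state i).
Boundary conditions: a_P = 1, a_U = 0.
For each transient state i, a_i = sum_j P(i->j) * a_j:
  a_Q = 1/8*a_P + 1/16*a_Q + 1/16*a_R + 1/16*a_S + 1/4*a_T + 7/16*a_U
  a_R = 0*a_P + 7/16*a_Q + 3/16*a_R + 1/16*a_S + 1/16*a_T + 1/4*a_U
  a_S = 7/16*a_P + 1/8*a_Q + 1/8*a_R + 0*a_S + 1/16*a_T + 1/4*a_U
  a_T = 1/16*a_P + 1/8*a_Q + 1/16*a_R + 5/16*a_S + 1/4*a_T + 3/16*a_U

Substituting a_P = 1 and a_U = 0, rearrange to (I - Q) a = r where r[i] = P(i -> P):
  [15/16, -1/16, -1/16, -1/4] . (a_Q, a_R, a_S, a_T) = 1/8
  [-7/16, 13/16, -1/16, -1/16] . (a_Q, a_R, a_S, a_T) = 0
  [-1/8, -1/8, 1, -1/16] . (a_Q, a_R, a_S, a_T) = 7/16
  [-1/8, -1/16, -5/16, 3/4] . (a_Q, a_R, a_S, a_T) = 1/16

Solving yields:
  a_Q = 2167/7726
  a_R = 6781/30904
  a_S = 16159/30904
  a_T = 5659/15452

Starting state is T, so the absorption probability is a_T = 5659/15452.

Answer: 5659/15452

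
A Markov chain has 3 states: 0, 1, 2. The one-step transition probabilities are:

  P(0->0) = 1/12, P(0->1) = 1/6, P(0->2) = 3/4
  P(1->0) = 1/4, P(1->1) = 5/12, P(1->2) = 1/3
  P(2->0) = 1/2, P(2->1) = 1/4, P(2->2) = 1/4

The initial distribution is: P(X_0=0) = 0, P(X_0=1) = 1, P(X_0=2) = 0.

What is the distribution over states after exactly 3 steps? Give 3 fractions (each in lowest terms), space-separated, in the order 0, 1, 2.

Answer: 175/576 119/432 727/1728

Derivation:
Propagating the distribution step by step (d_{t+1} = d_t * P):
d_0 = (0=0, 1=1, 2=0)
  d_1[0] = 0*1/12 + 1*1/4 + 0*1/2 = 1/4
  d_1[1] = 0*1/6 + 1*5/12 + 0*1/4 = 5/12
  d_1[2] = 0*3/4 + 1*1/3 + 0*1/4 = 1/3
d_1 = (0=1/4, 1=5/12, 2=1/3)
  d_2[0] = 1/4*1/12 + 5/12*1/4 + 1/3*1/2 = 7/24
  d_2[1] = 1/4*1/6 + 5/12*5/12 + 1/3*1/4 = 43/144
  d_2[2] = 1/4*3/4 + 5/12*1/3 + 1/3*1/4 = 59/144
d_2 = (0=7/24, 1=43/144, 2=59/144)
  d_3[0] = 7/24*1/12 + 43/144*1/4 + 59/144*1/2 = 175/576
  d_3[1] = 7/24*1/6 + 43/144*5/12 + 59/144*1/4 = 119/432
  d_3[2] = 7/24*3/4 + 43/144*1/3 + 59/144*1/4 = 727/1728
d_3 = (0=175/576, 1=119/432, 2=727/1728)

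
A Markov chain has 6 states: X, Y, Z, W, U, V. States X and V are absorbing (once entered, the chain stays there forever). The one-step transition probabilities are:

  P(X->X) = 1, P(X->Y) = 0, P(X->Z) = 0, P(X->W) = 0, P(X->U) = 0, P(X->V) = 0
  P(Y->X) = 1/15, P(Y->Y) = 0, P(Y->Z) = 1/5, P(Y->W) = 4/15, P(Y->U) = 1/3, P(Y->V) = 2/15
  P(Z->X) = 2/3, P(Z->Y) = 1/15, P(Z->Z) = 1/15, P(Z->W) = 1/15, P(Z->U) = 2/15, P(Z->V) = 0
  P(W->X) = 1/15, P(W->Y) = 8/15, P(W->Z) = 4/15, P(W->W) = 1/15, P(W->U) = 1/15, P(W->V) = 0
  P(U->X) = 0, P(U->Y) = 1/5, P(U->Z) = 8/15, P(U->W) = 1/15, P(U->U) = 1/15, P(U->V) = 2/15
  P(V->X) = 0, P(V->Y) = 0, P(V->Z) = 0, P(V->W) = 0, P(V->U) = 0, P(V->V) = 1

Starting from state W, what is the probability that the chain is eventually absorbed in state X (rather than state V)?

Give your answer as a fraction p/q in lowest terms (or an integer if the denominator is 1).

Let a_i = P(absorbed in X | start in state i).
Boundary conditions: a_X = 1, a_V = 0.
For each transient state i, a_i = sum_j P(i->j) * a_j:
  a_Y = 1/15*a_X + 0*a_Y + 1/5*a_Z + 4/15*a_W + 1/3*a_U + 2/15*a_V
  a_Z = 2/3*a_X + 1/15*a_Y + 1/15*a_Z + 1/15*a_W + 2/15*a_U + 0*a_V
  a_W = 1/15*a_X + 8/15*a_Y + 4/15*a_Z + 1/15*a_W + 1/15*a_U + 0*a_V
  a_U = 0*a_X + 1/5*a_Y + 8/15*a_Z + 1/15*a_W + 1/15*a_U + 2/15*a_V

Substituting a_X = 1 and a_V = 0, rearrange to (I - Q) a = r where r[i] = P(i -> X):
  [1, -1/5, -4/15, -1/3] . (a_Y, a_Z, a_W, a_U) = 1/15
  [-1/15, 14/15, -1/15, -2/15] . (a_Y, a_Z, a_W, a_U) = 2/3
  [-8/15, -4/15, 14/15, -1/15] . (a_Y, a_Z, a_W, a_U) = 1/15
  [-1/5, -8/15, -1/15, 14/15] . (a_Y, a_Z, a_W, a_U) = 0

Solving yields:
  a_Y = 8761/12330
  a_Z = 2287/2466
  a_W = 1961/2466
  a_U = 4556/6165

Starting state is W, so the absorption probability is a_W = 1961/2466.

Answer: 1961/2466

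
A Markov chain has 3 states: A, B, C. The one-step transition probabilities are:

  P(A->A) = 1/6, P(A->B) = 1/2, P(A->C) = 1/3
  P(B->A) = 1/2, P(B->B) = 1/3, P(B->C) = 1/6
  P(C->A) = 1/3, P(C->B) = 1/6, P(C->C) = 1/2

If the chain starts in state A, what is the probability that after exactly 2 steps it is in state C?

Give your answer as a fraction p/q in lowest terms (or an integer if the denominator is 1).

Answer: 11/36

Derivation:
Computing P^2 by repeated multiplication:
P^1 =
  A: [1/6, 1/2, 1/3]
  B: [1/2, 1/3, 1/6]
  C: [1/3, 1/6, 1/2]
P^2 =
  A: [7/18, 11/36, 11/36]
  B: [11/36, 7/18, 11/36]
  C: [11/36, 11/36, 7/18]

(P^2)[A -> C] = 11/36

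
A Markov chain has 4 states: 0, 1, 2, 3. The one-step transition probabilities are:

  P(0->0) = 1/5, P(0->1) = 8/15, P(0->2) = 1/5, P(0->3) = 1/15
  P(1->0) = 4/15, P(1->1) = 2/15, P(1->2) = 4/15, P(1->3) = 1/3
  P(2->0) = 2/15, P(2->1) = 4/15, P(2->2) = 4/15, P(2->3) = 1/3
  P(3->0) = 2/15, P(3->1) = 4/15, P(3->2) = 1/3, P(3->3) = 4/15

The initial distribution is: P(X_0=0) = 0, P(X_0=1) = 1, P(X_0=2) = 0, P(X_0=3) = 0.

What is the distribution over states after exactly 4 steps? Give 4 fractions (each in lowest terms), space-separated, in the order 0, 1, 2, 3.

Answer: 1022/5625 14212/50625 13787/50625 1492/5625

Derivation:
Propagating the distribution step by step (d_{t+1} = d_t * P):
d_0 = (0=0, 1=1, 2=0, 3=0)
  d_1[0] = 0*1/5 + 1*4/15 + 0*2/15 + 0*2/15 = 4/15
  d_1[1] = 0*8/15 + 1*2/15 + 0*4/15 + 0*4/15 = 2/15
  d_1[2] = 0*1/5 + 1*4/15 + 0*4/15 + 0*1/3 = 4/15
  d_1[3] = 0*1/15 + 1*1/3 + 0*1/3 + 0*4/15 = 1/3
d_1 = (0=4/15, 1=2/15, 2=4/15, 3=1/3)
  d_2[0] = 4/15*1/5 + 2/15*4/15 + 4/15*2/15 + 1/3*2/15 = 38/225
  d_2[1] = 4/15*8/15 + 2/15*2/15 + 4/15*4/15 + 1/3*4/15 = 8/25
  d_2[2] = 4/15*1/5 + 2/15*4/15 + 4/15*4/15 + 1/3*1/3 = 61/225
  d_2[3] = 4/15*1/15 + 2/15*1/3 + 4/15*1/3 + 1/3*4/15 = 6/25
d_2 = (0=38/225, 1=8/25, 2=61/225, 3=6/25)
  d_3[0] = 38/225*1/5 + 8/25*4/15 + 61/225*2/15 + 6/25*2/15 = 632/3375
  d_3[1] = 38/225*8/15 + 8/25*2/15 + 61/225*4/15 + 6/25*4/15 = 908/3375
  d_3[2] = 38/225*1/5 + 8/25*4/15 + 61/225*4/15 + 6/25*1/3 = 916/3375
  d_3[3] = 38/225*1/15 + 8/25*1/3 + 61/225*1/3 + 6/25*4/15 = 919/3375
d_3 = (0=632/3375, 1=908/3375, 2=916/3375, 3=919/3375)
  d_4[0] = 632/3375*1/5 + 908/3375*4/15 + 916/3375*2/15 + 919/3375*2/15 = 1022/5625
  d_4[1] = 632/3375*8/15 + 908/3375*2/15 + 916/3375*4/15 + 919/3375*4/15 = 14212/50625
  d_4[2] = 632/3375*1/5 + 908/3375*4/15 + 916/3375*4/15 + 919/3375*1/3 = 13787/50625
  d_4[3] = 632/3375*1/15 + 908/3375*1/3 + 916/3375*1/3 + 919/3375*4/15 = 1492/5625
d_4 = (0=1022/5625, 1=14212/50625, 2=13787/50625, 3=1492/5625)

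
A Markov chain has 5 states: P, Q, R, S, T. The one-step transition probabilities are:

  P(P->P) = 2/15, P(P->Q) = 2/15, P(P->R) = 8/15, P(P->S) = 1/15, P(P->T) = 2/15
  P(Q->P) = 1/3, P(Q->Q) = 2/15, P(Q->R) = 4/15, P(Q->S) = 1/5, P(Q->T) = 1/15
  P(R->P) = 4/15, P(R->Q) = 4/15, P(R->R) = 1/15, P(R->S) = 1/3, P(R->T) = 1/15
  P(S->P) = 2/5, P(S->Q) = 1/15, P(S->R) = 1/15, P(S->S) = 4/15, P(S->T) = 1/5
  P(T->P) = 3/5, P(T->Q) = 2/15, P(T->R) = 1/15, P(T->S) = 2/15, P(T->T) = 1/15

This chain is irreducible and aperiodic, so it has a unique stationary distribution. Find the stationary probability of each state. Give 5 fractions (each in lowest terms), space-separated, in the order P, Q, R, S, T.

The stationary distribution satisfies pi = pi * P, i.e.:
  pi_P = 2/15*pi_P + 1/3*pi_Q + 4/15*pi_R + 2/5*pi_S + 3/5*pi_T
  pi_Q = 2/15*pi_P + 2/15*pi_Q + 4/15*pi_R + 1/15*pi_S + 2/15*pi_T
  pi_R = 8/15*pi_P + 4/15*pi_Q + 1/15*pi_R + 1/15*pi_S + 1/15*pi_T
  pi_S = 1/15*pi_P + 1/5*pi_Q + 1/3*pi_R + 4/15*pi_S + 2/15*pi_T
  pi_T = 2/15*pi_P + 1/15*pi_Q + 1/15*pi_R + 1/5*pi_S + 1/15*pi_T
with normalization: pi_P + pi_Q + pi_R + pi_S + pi_T = 1.

Using the first 4 balance equations plus normalization, the linear system A*pi = b is:
  [-13/15, 1/3, 4/15, 2/5, 3/5] . pi = 0
  [2/15, -13/15, 4/15, 1/15, 2/15] . pi = 0
  [8/15, 4/15, -14/15, 1/15, 1/15] . pi = 0
  [1/15, 1/5, 1/3, -11/15, 2/15] . pi = 0
  [1, 1, 1, 1, 1] . pi = 1

Solving yields:
  pi_P = 21368/71071
  pi_Q = 981/6461
  pi_R = 16868/71071
  pi_S = 14013/71071
  pi_T = 8031/71071

Verification (pi * P):
  21368/71071*2/15 + 981/6461*1/3 + 16868/71071*4/15 + 14013/71071*2/5 + 8031/71071*3/5 = 21368/71071 = pi_P  (ok)
  21368/71071*2/15 + 981/6461*2/15 + 16868/71071*4/15 + 14013/71071*1/15 + 8031/71071*2/15 = 981/6461 = pi_Q  (ok)
  21368/71071*8/15 + 981/6461*4/15 + 16868/71071*1/15 + 14013/71071*1/15 + 8031/71071*1/15 = 16868/71071 = pi_R  (ok)
  21368/71071*1/15 + 981/6461*1/5 + 16868/71071*1/3 + 14013/71071*4/15 + 8031/71071*2/15 = 14013/71071 = pi_S  (ok)
  21368/71071*2/15 + 981/6461*1/15 + 16868/71071*1/15 + 14013/71071*1/5 + 8031/71071*1/15 = 8031/71071 = pi_T  (ok)

Answer: 21368/71071 981/6461 16868/71071 14013/71071 8031/71071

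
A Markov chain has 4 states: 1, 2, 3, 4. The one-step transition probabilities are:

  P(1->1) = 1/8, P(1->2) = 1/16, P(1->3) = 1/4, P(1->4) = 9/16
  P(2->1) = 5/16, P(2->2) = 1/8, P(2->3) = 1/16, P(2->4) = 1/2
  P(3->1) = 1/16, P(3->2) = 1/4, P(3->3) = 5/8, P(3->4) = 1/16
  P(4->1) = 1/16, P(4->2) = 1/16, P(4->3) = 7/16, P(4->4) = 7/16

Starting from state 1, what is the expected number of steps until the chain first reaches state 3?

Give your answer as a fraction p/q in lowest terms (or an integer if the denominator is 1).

Let h_i = expected steps to first reach 3 from state i.
Boundary: h_3 = 0.
First-step equations for the other states:
  h_1 = 1 + 1/8*h_1 + 1/16*h_2 + 1/4*h_3 + 9/16*h_4
  h_2 = 1 + 5/16*h_1 + 1/8*h_2 + 1/16*h_3 + 1/2*h_4
  h_4 = 1 + 1/16*h_1 + 1/16*h_2 + 7/16*h_3 + 7/16*h_4

Substituting h_3 = 0 and rearranging gives the linear system (I - Q) h = 1:
  [7/8, -1/16, -9/16] . (h_1, h_2, h_4) = 1
  [-5/16, 7/8, -1/2] . (h_1, h_2, h_4) = 1
  [-1/16, -1/16, 9/16] . (h_1, h_2, h_4) = 1

Solving yields:
  h_1 = 360/119
  h_2 = 436/119
  h_4 = 300/119

Starting state is 1, so the expected hitting time is h_1 = 360/119.

Answer: 360/119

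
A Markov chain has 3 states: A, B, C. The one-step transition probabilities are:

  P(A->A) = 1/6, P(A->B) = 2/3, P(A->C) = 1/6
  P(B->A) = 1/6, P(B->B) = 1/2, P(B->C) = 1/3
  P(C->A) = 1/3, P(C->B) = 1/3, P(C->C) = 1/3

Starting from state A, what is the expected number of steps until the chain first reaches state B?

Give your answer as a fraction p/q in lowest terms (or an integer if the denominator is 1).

Let h_i = expected steps to first reach B from state i.
Boundary: h_B = 0.
First-step equations for the other states:
  h_A = 1 + 1/6*h_A + 2/3*h_B + 1/6*h_C
  h_C = 1 + 1/3*h_A + 1/3*h_B + 1/3*h_C

Substituting h_B = 0 and rearranging gives the linear system (I - Q) h = 1:
  [5/6, -1/6] . (h_A, h_C) = 1
  [-1/3, 2/3] . (h_A, h_C) = 1

Solving yields:
  h_A = 5/3
  h_C = 7/3

Starting state is A, so the expected hitting time is h_A = 5/3.

Answer: 5/3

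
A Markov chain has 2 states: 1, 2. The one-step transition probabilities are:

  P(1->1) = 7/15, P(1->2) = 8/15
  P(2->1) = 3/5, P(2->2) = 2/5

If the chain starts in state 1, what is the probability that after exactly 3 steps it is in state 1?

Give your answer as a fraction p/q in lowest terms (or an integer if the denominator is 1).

Answer: 1783/3375

Derivation:
Computing P^3 by repeated multiplication:
P^1 =
  1: [7/15, 8/15]
  2: [3/5, 2/5]
P^2 =
  1: [121/225, 104/225]
  2: [13/25, 12/25]
P^3 =
  1: [1783/3375, 1592/3375]
  2: [199/375, 176/375]

(P^3)[1 -> 1] = 1783/3375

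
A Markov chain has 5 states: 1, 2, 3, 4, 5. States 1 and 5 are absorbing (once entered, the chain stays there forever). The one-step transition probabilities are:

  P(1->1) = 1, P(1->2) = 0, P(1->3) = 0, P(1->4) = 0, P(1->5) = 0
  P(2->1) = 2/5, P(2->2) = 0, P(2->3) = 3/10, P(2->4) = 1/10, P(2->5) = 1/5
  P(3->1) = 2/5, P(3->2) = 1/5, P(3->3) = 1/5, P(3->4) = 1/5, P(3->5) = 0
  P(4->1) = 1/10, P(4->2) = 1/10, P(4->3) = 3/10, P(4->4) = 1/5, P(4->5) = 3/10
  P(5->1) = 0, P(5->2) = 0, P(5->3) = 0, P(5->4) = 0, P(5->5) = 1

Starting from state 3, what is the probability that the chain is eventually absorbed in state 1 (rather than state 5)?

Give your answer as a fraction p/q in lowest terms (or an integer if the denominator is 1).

Answer: 205/256

Derivation:
Let a_i = P(absorbed in 1 | start in state i).
Boundary conditions: a_1 = 1, a_5 = 0.
For each transient state i, a_i = sum_j P(i->j) * a_j:
  a_2 = 2/5*a_1 + 0*a_2 + 3/10*a_3 + 1/10*a_4 + 1/5*a_5
  a_3 = 2/5*a_1 + 1/5*a_2 + 1/5*a_3 + 1/5*a_4 + 0*a_5
  a_4 = 1/10*a_1 + 1/10*a_2 + 3/10*a_3 + 1/5*a_4 + 3/10*a_5

Substituting a_1 = 1 and a_5 = 0, rearrange to (I - Q) a = r where r[i] = P(i -> 1):
  [1, -3/10, -1/10] . (a_2, a_3, a_4) = 2/5
  [-1/5, 4/5, -1/5] . (a_2, a_3, a_4) = 2/5
  [-1/10, -3/10, 4/5] . (a_2, a_3, a_4) = 1/10

Solving yields:
  a_2 = 177/256
  a_3 = 205/256
  a_4 = 131/256

Starting state is 3, so the absorption probability is a_3 = 205/256.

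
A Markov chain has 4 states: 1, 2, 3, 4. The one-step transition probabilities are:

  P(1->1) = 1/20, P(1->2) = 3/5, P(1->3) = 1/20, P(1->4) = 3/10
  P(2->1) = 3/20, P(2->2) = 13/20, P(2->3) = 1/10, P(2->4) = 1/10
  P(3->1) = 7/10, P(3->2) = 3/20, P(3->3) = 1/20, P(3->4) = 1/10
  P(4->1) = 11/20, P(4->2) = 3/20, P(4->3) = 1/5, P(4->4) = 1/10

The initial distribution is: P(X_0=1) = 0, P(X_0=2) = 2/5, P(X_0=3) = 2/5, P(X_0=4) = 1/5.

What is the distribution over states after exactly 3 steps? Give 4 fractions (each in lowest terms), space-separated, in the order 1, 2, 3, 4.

Propagating the distribution step by step (d_{t+1} = d_t * P):
d_0 = (1=0, 2=2/5, 3=2/5, 4=1/5)
  d_1[1] = 0*1/20 + 2/5*3/20 + 2/5*7/10 + 1/5*11/20 = 9/20
  d_1[2] = 0*3/5 + 2/5*13/20 + 2/5*3/20 + 1/5*3/20 = 7/20
  d_1[3] = 0*1/20 + 2/5*1/10 + 2/5*1/20 + 1/5*1/5 = 1/10
  d_1[4] = 0*3/10 + 2/5*1/10 + 2/5*1/10 + 1/5*1/10 = 1/10
d_1 = (1=9/20, 2=7/20, 3=1/10, 4=1/10)
  d_2[1] = 9/20*1/20 + 7/20*3/20 + 1/10*7/10 + 1/10*11/20 = 1/5
  d_2[2] = 9/20*3/5 + 7/20*13/20 + 1/10*3/20 + 1/10*3/20 = 211/400
  d_2[3] = 9/20*1/20 + 7/20*1/10 + 1/10*1/20 + 1/10*1/5 = 33/400
  d_2[4] = 9/20*3/10 + 7/20*1/10 + 1/10*1/10 + 1/10*1/10 = 19/100
d_2 = (1=1/5, 2=211/400, 3=33/400, 4=19/100)
  d_3[1] = 1/5*1/20 + 211/400*3/20 + 33/400*7/10 + 19/100*11/20 = 2011/8000
  d_3[2] = 1/5*3/5 + 211/400*13/20 + 33/400*3/20 + 19/100*3/20 = 403/800
  d_3[3] = 1/5*1/20 + 211/400*1/10 + 33/400*1/20 + 19/100*1/5 = 839/8000
  d_3[4] = 1/5*3/10 + 211/400*1/10 + 33/400*1/10 + 19/100*1/10 = 7/50
d_3 = (1=2011/8000, 2=403/800, 3=839/8000, 4=7/50)

Answer: 2011/8000 403/800 839/8000 7/50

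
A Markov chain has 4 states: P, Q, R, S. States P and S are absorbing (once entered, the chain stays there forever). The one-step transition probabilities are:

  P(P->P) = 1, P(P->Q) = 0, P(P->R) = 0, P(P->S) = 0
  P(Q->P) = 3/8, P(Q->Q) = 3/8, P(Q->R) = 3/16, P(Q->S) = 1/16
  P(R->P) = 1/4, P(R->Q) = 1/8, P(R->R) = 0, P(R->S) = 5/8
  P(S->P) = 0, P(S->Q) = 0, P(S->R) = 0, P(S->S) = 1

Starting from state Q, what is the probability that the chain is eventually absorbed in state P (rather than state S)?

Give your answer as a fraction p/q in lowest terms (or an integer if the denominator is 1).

Answer: 54/77

Derivation:
Let a_i = P(absorbed in P | start in state i).
Boundary conditions: a_P = 1, a_S = 0.
For each transient state i, a_i = sum_j P(i->j) * a_j:
  a_Q = 3/8*a_P + 3/8*a_Q + 3/16*a_R + 1/16*a_S
  a_R = 1/4*a_P + 1/8*a_Q + 0*a_R + 5/8*a_S

Substituting a_P = 1 and a_S = 0, rearrange to (I - Q) a = r where r[i] = P(i -> P):
  [5/8, -3/16] . (a_Q, a_R) = 3/8
  [-1/8, 1] . (a_Q, a_R) = 1/4

Solving yields:
  a_Q = 54/77
  a_R = 26/77

Starting state is Q, so the absorption probability is a_Q = 54/77.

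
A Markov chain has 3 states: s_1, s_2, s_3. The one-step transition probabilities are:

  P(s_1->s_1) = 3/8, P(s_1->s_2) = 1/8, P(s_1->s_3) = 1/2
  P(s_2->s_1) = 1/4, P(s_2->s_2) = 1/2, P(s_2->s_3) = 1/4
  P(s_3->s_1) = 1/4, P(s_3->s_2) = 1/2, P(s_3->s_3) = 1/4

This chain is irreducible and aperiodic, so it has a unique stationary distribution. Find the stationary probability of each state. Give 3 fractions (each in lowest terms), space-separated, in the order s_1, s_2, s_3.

The stationary distribution satisfies pi = pi * P, i.e.:
  pi_s_1 = 3/8*pi_s_1 + 1/4*pi_s_2 + 1/4*pi_s_3
  pi_s_2 = 1/8*pi_s_1 + 1/2*pi_s_2 + 1/2*pi_s_3
  pi_s_3 = 1/2*pi_s_1 + 1/4*pi_s_2 + 1/4*pi_s_3
with normalization: pi_s_1 + pi_s_2 + pi_s_3 = 1.

Using the first 2 balance equations plus normalization, the linear system A*pi = b is:
  [-5/8, 1/4, 1/4] . pi = 0
  [1/8, -1/2, 1/2] . pi = 0
  [1, 1, 1] . pi = 1

Solving yields:
  pi_s_1 = 2/7
  pi_s_2 = 11/28
  pi_s_3 = 9/28

Verification (pi * P):
  2/7*3/8 + 11/28*1/4 + 9/28*1/4 = 2/7 = pi_s_1  (ok)
  2/7*1/8 + 11/28*1/2 + 9/28*1/2 = 11/28 = pi_s_2  (ok)
  2/7*1/2 + 11/28*1/4 + 9/28*1/4 = 9/28 = pi_s_3  (ok)

Answer: 2/7 11/28 9/28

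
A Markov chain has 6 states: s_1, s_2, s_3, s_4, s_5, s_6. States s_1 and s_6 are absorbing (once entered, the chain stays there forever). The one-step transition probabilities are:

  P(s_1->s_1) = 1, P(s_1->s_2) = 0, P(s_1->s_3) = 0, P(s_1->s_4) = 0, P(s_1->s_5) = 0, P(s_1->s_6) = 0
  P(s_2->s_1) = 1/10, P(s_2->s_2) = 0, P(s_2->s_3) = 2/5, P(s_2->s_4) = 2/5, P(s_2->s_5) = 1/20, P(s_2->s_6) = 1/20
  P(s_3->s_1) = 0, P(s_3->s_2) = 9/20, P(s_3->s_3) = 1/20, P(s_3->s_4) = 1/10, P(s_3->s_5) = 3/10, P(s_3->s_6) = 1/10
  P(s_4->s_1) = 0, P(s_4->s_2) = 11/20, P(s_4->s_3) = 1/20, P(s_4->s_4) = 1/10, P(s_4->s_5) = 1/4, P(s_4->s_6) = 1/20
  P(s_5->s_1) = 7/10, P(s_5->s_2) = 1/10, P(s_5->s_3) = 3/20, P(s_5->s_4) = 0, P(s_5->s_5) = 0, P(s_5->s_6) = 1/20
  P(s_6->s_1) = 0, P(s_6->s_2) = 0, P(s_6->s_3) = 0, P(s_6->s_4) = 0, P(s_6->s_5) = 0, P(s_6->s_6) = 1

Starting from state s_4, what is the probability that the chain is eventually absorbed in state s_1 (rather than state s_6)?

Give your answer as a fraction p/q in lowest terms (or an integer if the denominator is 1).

Answer: 21341/30184

Derivation:
Let a_i = P(absorbed in s_1 | start in state i).
Boundary conditions: a_s_1 = 1, a_s_6 = 0.
For each transient state i, a_i = sum_j P(i->j) * a_j:
  a_s_2 = 1/10*a_s_1 + 0*a_s_2 + 2/5*a_s_3 + 2/5*a_s_4 + 1/20*a_s_5 + 1/20*a_s_6
  a_s_3 = 0*a_s_1 + 9/20*a_s_2 + 1/20*a_s_3 + 1/10*a_s_4 + 3/10*a_s_5 + 1/10*a_s_6
  a_s_4 = 0*a_s_1 + 11/20*a_s_2 + 1/20*a_s_3 + 1/10*a_s_4 + 1/4*a_s_5 + 1/20*a_s_6
  a_s_5 = 7/10*a_s_1 + 1/10*a_s_2 + 3/20*a_s_3 + 0*a_s_4 + 0*a_s_5 + 1/20*a_s_6

Substituting a_s_1 = 1 and a_s_6 = 0, rearrange to (I - Q) a = r where r[i] = P(i -> s_1):
  [1, -2/5, -2/5, -1/20] . (a_s_2, a_s_3, a_s_4, a_s_5) = 1/10
  [-9/20, 19/20, -1/10, -3/10] . (a_s_2, a_s_3, a_s_4, a_s_5) = 0
  [-11/20, -1/20, 9/10, -1/4] . (a_s_2, a_s_3, a_s_4, a_s_5) = 0
  [-1/10, -3/20, 0, 1] . (a_s_2, a_s_3, a_s_4, a_s_5) = 7/10

Solving yields:
  a_s_2 = 10545/15092
  a_s_3 = 467/686
  a_s_4 = 21341/30184
  a_s_5 = 470/539

Starting state is s_4, so the absorption probability is a_s_4 = 21341/30184.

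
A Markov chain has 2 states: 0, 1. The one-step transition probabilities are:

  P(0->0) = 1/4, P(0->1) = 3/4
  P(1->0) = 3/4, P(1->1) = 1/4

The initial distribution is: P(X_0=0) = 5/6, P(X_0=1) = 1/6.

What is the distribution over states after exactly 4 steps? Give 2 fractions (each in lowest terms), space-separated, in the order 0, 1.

Answer: 25/48 23/48

Derivation:
Propagating the distribution step by step (d_{t+1} = d_t * P):
d_0 = (0=5/6, 1=1/6)
  d_1[0] = 5/6*1/4 + 1/6*3/4 = 1/3
  d_1[1] = 5/6*3/4 + 1/6*1/4 = 2/3
d_1 = (0=1/3, 1=2/3)
  d_2[0] = 1/3*1/4 + 2/3*3/4 = 7/12
  d_2[1] = 1/3*3/4 + 2/3*1/4 = 5/12
d_2 = (0=7/12, 1=5/12)
  d_3[0] = 7/12*1/4 + 5/12*3/4 = 11/24
  d_3[1] = 7/12*3/4 + 5/12*1/4 = 13/24
d_3 = (0=11/24, 1=13/24)
  d_4[0] = 11/24*1/4 + 13/24*3/4 = 25/48
  d_4[1] = 11/24*3/4 + 13/24*1/4 = 23/48
d_4 = (0=25/48, 1=23/48)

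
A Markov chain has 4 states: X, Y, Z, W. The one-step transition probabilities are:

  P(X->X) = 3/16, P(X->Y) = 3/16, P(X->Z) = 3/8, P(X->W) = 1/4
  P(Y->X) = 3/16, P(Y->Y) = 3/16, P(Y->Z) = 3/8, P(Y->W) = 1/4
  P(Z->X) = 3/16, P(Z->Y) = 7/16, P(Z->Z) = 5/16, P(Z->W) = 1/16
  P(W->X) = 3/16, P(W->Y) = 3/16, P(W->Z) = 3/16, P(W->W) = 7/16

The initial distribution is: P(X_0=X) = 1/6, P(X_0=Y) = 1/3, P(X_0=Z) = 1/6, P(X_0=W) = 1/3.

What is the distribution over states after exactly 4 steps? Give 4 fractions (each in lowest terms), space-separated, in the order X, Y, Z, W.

Propagating the distribution step by step (d_{t+1} = d_t * P):
d_0 = (X=1/6, Y=1/3, Z=1/6, W=1/3)
  d_1[X] = 1/6*3/16 + 1/3*3/16 + 1/6*3/16 + 1/3*3/16 = 3/16
  d_1[Y] = 1/6*3/16 + 1/3*3/16 + 1/6*7/16 + 1/3*3/16 = 11/48
  d_1[Z] = 1/6*3/8 + 1/3*3/8 + 1/6*5/16 + 1/3*3/16 = 29/96
  d_1[W] = 1/6*1/4 + 1/3*1/4 + 1/6*1/16 + 1/3*7/16 = 9/32
d_1 = (X=3/16, Y=11/48, Z=29/96, W=9/32)
  d_2[X] = 3/16*3/16 + 11/48*3/16 + 29/96*3/16 + 9/32*3/16 = 3/16
  d_2[Y] = 3/16*3/16 + 11/48*3/16 + 29/96*7/16 + 9/32*3/16 = 101/384
  d_2[Z] = 3/16*3/8 + 11/48*3/8 + 29/96*5/16 + 9/32*3/16 = 233/768
  d_2[W] = 3/16*1/4 + 11/48*1/4 + 29/96*1/16 + 9/32*7/16 = 63/256
d_2 = (X=3/16, Y=101/384, Z=233/768, W=63/256)
  d_3[X] = 3/16*3/16 + 101/384*3/16 + 233/768*3/16 + 63/256*3/16 = 3/16
  d_3[Y] = 3/16*3/16 + 101/384*3/16 + 233/768*7/16 + 63/256*3/16 = 809/3072
  d_3[Z] = 3/16*3/8 + 101/384*3/8 + 233/768*5/16 + 63/256*3/16 = 119/384
  d_3[W] = 3/16*1/4 + 101/384*1/4 + 233/768*1/16 + 63/256*7/16 = 245/1024
d_3 = (X=3/16, Y=809/3072, Z=119/384, W=245/1024)
  d_4[X] = 3/16*3/16 + 809/3072*3/16 + 119/384*3/16 + 245/1024*3/16 = 3/16
  d_4[Y] = 3/16*3/16 + 809/3072*3/16 + 119/384*7/16 + 245/1024*3/16 = 407/1536
  d_4[Z] = 3/16*3/8 + 809/3072*3/8 + 119/384*5/16 + 245/1024*3/16 = 15275/49152
  d_4[W] = 3/16*1/4 + 809/3072*1/4 + 119/384*1/16 + 245/1024*7/16 = 3879/16384
d_4 = (X=3/16, Y=407/1536, Z=15275/49152, W=3879/16384)

Answer: 3/16 407/1536 15275/49152 3879/16384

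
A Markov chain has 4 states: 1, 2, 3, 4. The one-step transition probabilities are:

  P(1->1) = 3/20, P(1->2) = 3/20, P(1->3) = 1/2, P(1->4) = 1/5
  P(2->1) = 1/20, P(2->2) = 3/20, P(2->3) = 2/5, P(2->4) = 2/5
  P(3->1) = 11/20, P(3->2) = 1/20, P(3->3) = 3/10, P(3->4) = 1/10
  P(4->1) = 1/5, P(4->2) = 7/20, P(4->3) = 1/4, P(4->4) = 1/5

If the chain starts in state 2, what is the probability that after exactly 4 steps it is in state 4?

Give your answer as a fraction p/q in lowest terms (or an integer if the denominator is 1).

Computing P^4 by repeated multiplication:
P^1 =
  1: [3/20, 3/20, 1/2, 1/5]
  2: [1/20, 3/20, 2/5, 2/5]
  3: [11/20, 1/20, 3/10, 1/10]
  4: [1/5, 7/20, 1/4, 1/5]
P^2 =
  1: [69/200, 7/50, 67/200, 9/50]
  2: [63/200, 19/100, 61/200, 19/100]
  3: [27/100, 7/50, 41/100, 9/50]
  4: [9/40, 33/200, 73/200, 49/200]
P^3 =
  1: [279/1000, 61/400, 187/500, 389/2000]
  2: [21/80, 63/400, 149/400, 83/400]
  3: [309/1000, 29/200, 359/1000, 187/1000]
  4: [1167/4000, 13/80, 1397/4000, 393/2000]
P^4 =
  1: [11763/40000, 303/2000, 14453/40000, 1931/10000]
  2: [2349/8000, 617/4000, 2863/8000, 777/4000]
  3: [5769/20000, 303/2000, 7339/20000, 1931/10000]
  4: [11331/40000, 247/1600, 14591/40000, 7903/40000]

(P^4)[2 -> 4] = 777/4000

Answer: 777/4000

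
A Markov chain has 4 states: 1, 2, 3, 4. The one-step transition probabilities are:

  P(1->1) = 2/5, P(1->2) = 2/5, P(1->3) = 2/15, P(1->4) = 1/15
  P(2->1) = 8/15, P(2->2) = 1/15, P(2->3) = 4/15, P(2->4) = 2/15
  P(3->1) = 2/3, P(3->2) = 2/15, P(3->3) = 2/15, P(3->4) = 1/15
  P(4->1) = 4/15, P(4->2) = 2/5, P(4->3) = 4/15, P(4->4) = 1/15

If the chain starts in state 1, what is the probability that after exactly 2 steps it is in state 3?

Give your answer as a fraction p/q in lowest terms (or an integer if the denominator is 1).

Computing P^2 by repeated multiplication:
P^1 =
  1: [2/5, 2/5, 2/15, 1/15]
  2: [8/15, 1/15, 4/15, 2/15]
  3: [2/3, 2/15, 2/15, 1/15]
  4: [4/15, 2/5, 4/15, 1/15]
P^2 =
  1: [12/25, 52/225, 44/225, 7/75]
  2: [104/225, 23/75, 4/25, 16/225]
  3: [4/9, 8/25, 4/25, 17/225]
  4: [116/225, 44/225, 44/225, 7/75]

(P^2)[1 -> 3] = 44/225

Answer: 44/225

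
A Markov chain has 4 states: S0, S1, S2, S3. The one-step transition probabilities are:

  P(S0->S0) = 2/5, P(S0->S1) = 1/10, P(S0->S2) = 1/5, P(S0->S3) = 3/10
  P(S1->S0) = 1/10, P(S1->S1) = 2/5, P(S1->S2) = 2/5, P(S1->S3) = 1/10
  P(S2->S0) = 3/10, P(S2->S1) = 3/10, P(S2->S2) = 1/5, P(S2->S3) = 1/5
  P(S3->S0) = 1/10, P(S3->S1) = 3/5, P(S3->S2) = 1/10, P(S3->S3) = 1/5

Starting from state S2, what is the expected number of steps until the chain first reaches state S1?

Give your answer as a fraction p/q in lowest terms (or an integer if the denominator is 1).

Let h_i = expected steps to first reach S1 from state i.
Boundary: h_S1 = 0.
First-step equations for the other states:
  h_S0 = 1 + 2/5*h_S0 + 1/10*h_S1 + 1/5*h_S2 + 3/10*h_S3
  h_S2 = 1 + 3/10*h_S0 + 3/10*h_S1 + 1/5*h_S2 + 1/5*h_S3
  h_S3 = 1 + 1/10*h_S0 + 3/5*h_S1 + 1/10*h_S2 + 1/5*h_S3

Substituting h_S1 = 0 and rearranging gives the linear system (I - Q) h = 1:
  [3/5, -1/5, -3/10] . (h_S0, h_S2, h_S3) = 1
  [-3/10, 4/5, -1/5] . (h_S0, h_S2, h_S3) = 1
  [-1/10, -1/10, 4/5] . (h_S0, h_S2, h_S3) = 1

Solving yields:
  h_S0 = 1090/287
  h_S2 = 920/287
  h_S3 = 610/287

Starting state is S2, so the expected hitting time is h_S2 = 920/287.

Answer: 920/287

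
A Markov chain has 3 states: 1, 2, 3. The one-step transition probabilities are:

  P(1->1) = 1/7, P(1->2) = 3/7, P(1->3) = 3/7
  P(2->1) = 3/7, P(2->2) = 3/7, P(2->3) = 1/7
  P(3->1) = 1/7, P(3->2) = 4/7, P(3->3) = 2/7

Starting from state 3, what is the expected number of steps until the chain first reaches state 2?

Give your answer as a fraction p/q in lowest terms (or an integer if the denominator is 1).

Let h_i = expected steps to first reach 2 from state i.
Boundary: h_2 = 0.
First-step equations for the other states:
  h_1 = 1 + 1/7*h_1 + 3/7*h_2 + 3/7*h_3
  h_3 = 1 + 1/7*h_1 + 4/7*h_2 + 2/7*h_3

Substituting h_2 = 0 and rearranging gives the linear system (I - Q) h = 1:
  [6/7, -3/7] . (h_1, h_3) = 1
  [-1/7, 5/7] . (h_1, h_3) = 1

Solving yields:
  h_1 = 56/27
  h_3 = 49/27

Starting state is 3, so the expected hitting time is h_3 = 49/27.

Answer: 49/27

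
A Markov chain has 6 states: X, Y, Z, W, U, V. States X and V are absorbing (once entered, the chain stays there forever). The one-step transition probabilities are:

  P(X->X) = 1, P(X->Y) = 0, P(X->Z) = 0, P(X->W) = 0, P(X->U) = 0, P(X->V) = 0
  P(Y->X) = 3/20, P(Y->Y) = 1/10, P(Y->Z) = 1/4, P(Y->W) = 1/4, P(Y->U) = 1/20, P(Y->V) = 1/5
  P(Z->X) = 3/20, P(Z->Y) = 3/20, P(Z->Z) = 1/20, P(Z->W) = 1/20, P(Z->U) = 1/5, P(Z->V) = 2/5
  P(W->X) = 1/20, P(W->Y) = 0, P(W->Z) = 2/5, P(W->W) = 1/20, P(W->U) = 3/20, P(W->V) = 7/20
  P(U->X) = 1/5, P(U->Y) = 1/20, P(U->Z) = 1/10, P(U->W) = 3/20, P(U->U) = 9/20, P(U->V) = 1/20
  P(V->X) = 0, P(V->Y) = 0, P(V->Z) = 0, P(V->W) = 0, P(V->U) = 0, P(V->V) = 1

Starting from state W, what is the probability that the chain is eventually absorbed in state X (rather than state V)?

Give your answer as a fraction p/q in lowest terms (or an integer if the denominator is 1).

Answer: 15942/56455

Derivation:
Let a_i = P(absorbed in X | start in state i).
Boundary conditions: a_X = 1, a_V = 0.
For each transient state i, a_i = sum_j P(i->j) * a_j:
  a_Y = 3/20*a_X + 1/10*a_Y + 1/4*a_Z + 1/4*a_W + 1/20*a_U + 1/5*a_V
  a_Z = 3/20*a_X + 3/20*a_Y + 1/20*a_Z + 1/20*a_W + 1/5*a_U + 2/5*a_V
  a_W = 1/20*a_X + 0*a_Y + 2/5*a_Z + 1/20*a_W + 3/20*a_U + 7/20*a_V
  a_U = 1/5*a_X + 1/20*a_Y + 1/10*a_Z + 3/20*a_W + 9/20*a_U + 1/20*a_V

Substituting a_X = 1 and a_V = 0, rearrange to (I - Q) a = r where r[i] = P(i -> X):
  [9/10, -1/4, -1/4, -1/20] . (a_Y, a_Z, a_W, a_U) = 3/20
  [-3/20, 19/20, -1/20, -1/5] . (a_Y, a_Z, a_W, a_U) = 3/20
  [0, -2/5, 19/20, -3/20] . (a_Y, a_Z, a_W, a_U) = 1/20
  [-1/20, -1/10, -3/20, 11/20] . (a_Y, a_Z, a_W, a_U) = 1/5

Solving yields:
  a_Y = 20921/56455
  a_Z = 19438/56455
  a_W = 15942/56455
  a_U = 30313/56455

Starting state is W, so the absorption probability is a_W = 15942/56455.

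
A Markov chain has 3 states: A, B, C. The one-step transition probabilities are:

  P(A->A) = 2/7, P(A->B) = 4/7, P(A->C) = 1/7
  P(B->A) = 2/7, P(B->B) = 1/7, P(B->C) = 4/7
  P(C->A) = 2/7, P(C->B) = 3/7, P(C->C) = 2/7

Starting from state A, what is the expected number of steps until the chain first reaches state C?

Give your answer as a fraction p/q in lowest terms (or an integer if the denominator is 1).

Let h_i = expected steps to first reach C from state i.
Boundary: h_C = 0.
First-step equations for the other states:
  h_A = 1 + 2/7*h_A + 4/7*h_B + 1/7*h_C
  h_B = 1 + 2/7*h_A + 1/7*h_B + 4/7*h_C

Substituting h_C = 0 and rearranging gives the linear system (I - Q) h = 1:
  [5/7, -4/7] . (h_A, h_B) = 1
  [-2/7, 6/7] . (h_A, h_B) = 1

Solving yields:
  h_A = 35/11
  h_B = 49/22

Starting state is A, so the expected hitting time is h_A = 35/11.

Answer: 35/11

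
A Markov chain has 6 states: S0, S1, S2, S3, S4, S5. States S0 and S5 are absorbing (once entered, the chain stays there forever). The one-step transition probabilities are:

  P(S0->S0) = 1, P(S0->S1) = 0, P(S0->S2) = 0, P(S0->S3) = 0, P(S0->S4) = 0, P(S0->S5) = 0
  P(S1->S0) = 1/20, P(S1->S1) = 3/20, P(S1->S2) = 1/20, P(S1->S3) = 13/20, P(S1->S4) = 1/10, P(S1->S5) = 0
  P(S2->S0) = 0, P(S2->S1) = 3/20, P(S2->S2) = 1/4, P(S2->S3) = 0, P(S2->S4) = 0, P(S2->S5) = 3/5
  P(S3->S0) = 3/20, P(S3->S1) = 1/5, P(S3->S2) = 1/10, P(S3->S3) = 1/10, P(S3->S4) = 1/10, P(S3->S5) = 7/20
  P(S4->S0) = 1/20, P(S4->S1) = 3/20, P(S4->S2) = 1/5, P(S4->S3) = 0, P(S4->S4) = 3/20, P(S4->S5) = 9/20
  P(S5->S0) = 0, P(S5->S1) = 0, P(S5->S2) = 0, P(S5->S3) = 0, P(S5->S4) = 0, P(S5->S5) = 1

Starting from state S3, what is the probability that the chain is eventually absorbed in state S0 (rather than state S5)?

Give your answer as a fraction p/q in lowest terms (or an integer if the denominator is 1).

Let a_i = P(absorbed in S0 | start in state i).
Boundary conditions: a_S0 = 1, a_S5 = 0.
For each transient state i, a_i = sum_j P(i->j) * a_j:
  a_S1 = 1/20*a_S0 + 3/20*a_S1 + 1/20*a_S2 + 13/20*a_S3 + 1/10*a_S4 + 0*a_S5
  a_S2 = 0*a_S0 + 3/20*a_S1 + 1/4*a_S2 + 0*a_S3 + 0*a_S4 + 3/5*a_S5
  a_S3 = 3/20*a_S0 + 1/5*a_S1 + 1/10*a_S2 + 1/10*a_S3 + 1/10*a_S4 + 7/20*a_S5
  a_S4 = 1/20*a_S0 + 3/20*a_S1 + 1/5*a_S2 + 0*a_S3 + 3/20*a_S4 + 9/20*a_S5

Substituting a_S0 = 1 and a_S5 = 0, rearrange to (I - Q) a = r where r[i] = P(i -> S0):
  [17/20, -1/20, -13/20, -1/10] . (a_S1, a_S2, a_S3, a_S4) = 1/20
  [-3/20, 3/4, 0, 0] . (a_S1, a_S2, a_S3, a_S4) = 0
  [-1/5, -1/10, 9/10, -1/10] . (a_S1, a_S2, a_S3, a_S4) = 3/20
  [-3/20, -1/5, 0, 17/20] . (a_S1, a_S2, a_S3, a_S4) = 1/20

Solving yields:
  a_S1 = 5155/19664
  a_S2 = 1031/19664
  a_S3 = 2397/9832
  a_S4 = 2309/19664

Starting state is S3, so the absorption probability is a_S3 = 2397/9832.

Answer: 2397/9832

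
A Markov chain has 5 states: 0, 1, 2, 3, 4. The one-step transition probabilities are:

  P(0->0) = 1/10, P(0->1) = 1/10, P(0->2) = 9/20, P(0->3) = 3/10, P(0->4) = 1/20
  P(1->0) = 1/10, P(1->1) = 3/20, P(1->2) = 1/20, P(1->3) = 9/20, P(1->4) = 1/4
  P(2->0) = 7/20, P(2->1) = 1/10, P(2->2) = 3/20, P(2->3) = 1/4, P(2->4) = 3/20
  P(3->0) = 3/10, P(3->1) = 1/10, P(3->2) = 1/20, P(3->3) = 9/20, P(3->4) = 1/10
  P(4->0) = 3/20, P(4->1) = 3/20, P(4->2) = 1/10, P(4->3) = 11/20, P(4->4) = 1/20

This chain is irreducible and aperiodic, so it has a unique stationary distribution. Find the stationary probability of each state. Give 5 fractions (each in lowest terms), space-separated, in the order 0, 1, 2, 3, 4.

Answer: 12499/55619 6171/55619 8979/55619 21959/55619 6011/55619

Derivation:
The stationary distribution satisfies pi = pi * P, i.e.:
  pi_0 = 1/10*pi_0 + 1/10*pi_1 + 7/20*pi_2 + 3/10*pi_3 + 3/20*pi_4
  pi_1 = 1/10*pi_0 + 3/20*pi_1 + 1/10*pi_2 + 1/10*pi_3 + 3/20*pi_4
  pi_2 = 9/20*pi_0 + 1/20*pi_1 + 3/20*pi_2 + 1/20*pi_3 + 1/10*pi_4
  pi_3 = 3/10*pi_0 + 9/20*pi_1 + 1/4*pi_2 + 9/20*pi_3 + 11/20*pi_4
  pi_4 = 1/20*pi_0 + 1/4*pi_1 + 3/20*pi_2 + 1/10*pi_3 + 1/20*pi_4
with normalization: pi_0 + pi_1 + pi_2 + pi_3 + pi_4 = 1.

Using the first 4 balance equations plus normalization, the linear system A*pi = b is:
  [-9/10, 1/10, 7/20, 3/10, 3/20] . pi = 0
  [1/10, -17/20, 1/10, 1/10, 3/20] . pi = 0
  [9/20, 1/20, -17/20, 1/20, 1/10] . pi = 0
  [3/10, 9/20, 1/4, -11/20, 11/20] . pi = 0
  [1, 1, 1, 1, 1] . pi = 1

Solving yields:
  pi_0 = 12499/55619
  pi_1 = 6171/55619
  pi_2 = 8979/55619
  pi_3 = 21959/55619
  pi_4 = 6011/55619

Verification (pi * P):
  12499/55619*1/10 + 6171/55619*1/10 + 8979/55619*7/20 + 21959/55619*3/10 + 6011/55619*3/20 = 12499/55619 = pi_0  (ok)
  12499/55619*1/10 + 6171/55619*3/20 + 8979/55619*1/10 + 21959/55619*1/10 + 6011/55619*3/20 = 6171/55619 = pi_1  (ok)
  12499/55619*9/20 + 6171/55619*1/20 + 8979/55619*3/20 + 21959/55619*1/20 + 6011/55619*1/10 = 8979/55619 = pi_2  (ok)
  12499/55619*3/10 + 6171/55619*9/20 + 8979/55619*1/4 + 21959/55619*9/20 + 6011/55619*11/20 = 21959/55619 = pi_3  (ok)
  12499/55619*1/20 + 6171/55619*1/4 + 8979/55619*3/20 + 21959/55619*1/10 + 6011/55619*1/20 = 6011/55619 = pi_4  (ok)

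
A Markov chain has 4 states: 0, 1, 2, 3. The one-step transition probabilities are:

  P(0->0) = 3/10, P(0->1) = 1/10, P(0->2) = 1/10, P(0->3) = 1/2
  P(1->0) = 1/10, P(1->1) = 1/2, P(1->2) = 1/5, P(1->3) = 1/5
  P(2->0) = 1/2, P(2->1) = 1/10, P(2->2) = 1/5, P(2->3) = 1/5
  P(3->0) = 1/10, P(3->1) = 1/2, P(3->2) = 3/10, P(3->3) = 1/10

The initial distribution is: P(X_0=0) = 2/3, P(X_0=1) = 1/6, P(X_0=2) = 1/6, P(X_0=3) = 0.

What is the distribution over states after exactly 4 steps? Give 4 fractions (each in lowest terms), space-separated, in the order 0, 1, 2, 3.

Propagating the distribution step by step (d_{t+1} = d_t * P):
d_0 = (0=2/3, 1=1/6, 2=1/6, 3=0)
  d_1[0] = 2/3*3/10 + 1/6*1/10 + 1/6*1/2 + 0*1/10 = 3/10
  d_1[1] = 2/3*1/10 + 1/6*1/2 + 1/6*1/10 + 0*1/2 = 1/6
  d_1[2] = 2/3*1/10 + 1/6*1/5 + 1/6*1/5 + 0*3/10 = 2/15
  d_1[3] = 2/3*1/2 + 1/6*1/5 + 1/6*1/5 + 0*1/10 = 2/5
d_1 = (0=3/10, 1=1/6, 2=2/15, 3=2/5)
  d_2[0] = 3/10*3/10 + 1/6*1/10 + 2/15*1/2 + 2/5*1/10 = 16/75
  d_2[1] = 3/10*1/10 + 1/6*1/2 + 2/15*1/10 + 2/5*1/2 = 49/150
  d_2[2] = 3/10*1/10 + 1/6*1/5 + 2/15*1/5 + 2/5*3/10 = 21/100
  d_2[3] = 3/10*1/2 + 1/6*1/5 + 2/15*1/5 + 2/5*1/10 = 1/4
d_2 = (0=16/75, 1=49/150, 2=21/100, 3=1/4)
  d_3[0] = 16/75*3/10 + 49/150*1/10 + 21/100*1/2 + 1/4*1/10 = 17/75
  d_3[1] = 16/75*1/10 + 49/150*1/2 + 21/100*1/10 + 1/4*1/2 = 124/375
  d_3[2] = 16/75*1/10 + 49/150*1/5 + 21/100*1/5 + 1/4*3/10 = 611/3000
  d_3[3] = 16/75*1/2 + 49/150*1/5 + 21/100*1/5 + 1/4*1/10 = 239/1000
d_3 = (0=17/75, 1=124/375, 2=611/3000, 3=239/1000)
  d_4[0] = 17/75*3/10 + 124/375*1/10 + 611/3000*1/2 + 239/1000*1/10 = 567/2500
  d_4[1] = 17/75*1/10 + 124/375*1/2 + 611/3000*1/10 + 239/1000*1/2 = 2459/7500
  d_4[2] = 17/75*1/10 + 124/375*1/5 + 611/3000*1/5 + 239/1000*3/10 = 6037/30000
  d_4[3] = 17/75*1/2 + 124/375*1/5 + 611/3000*1/5 + 239/1000*1/10 = 2441/10000
d_4 = (0=567/2500, 1=2459/7500, 2=6037/30000, 3=2441/10000)

Answer: 567/2500 2459/7500 6037/30000 2441/10000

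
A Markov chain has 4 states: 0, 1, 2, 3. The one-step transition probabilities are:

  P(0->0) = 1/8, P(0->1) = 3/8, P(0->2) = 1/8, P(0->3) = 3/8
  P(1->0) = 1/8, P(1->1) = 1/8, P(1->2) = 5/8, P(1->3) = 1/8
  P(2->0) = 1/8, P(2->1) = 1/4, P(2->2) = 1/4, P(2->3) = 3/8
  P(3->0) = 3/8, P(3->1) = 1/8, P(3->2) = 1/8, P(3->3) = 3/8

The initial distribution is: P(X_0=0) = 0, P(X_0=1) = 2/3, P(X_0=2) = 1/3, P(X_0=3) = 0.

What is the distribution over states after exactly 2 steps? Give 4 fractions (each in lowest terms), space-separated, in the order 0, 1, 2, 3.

Propagating the distribution step by step (d_{t+1} = d_t * P):
d_0 = (0=0, 1=2/3, 2=1/3, 3=0)
  d_1[0] = 0*1/8 + 2/3*1/8 + 1/3*1/8 + 0*3/8 = 1/8
  d_1[1] = 0*3/8 + 2/3*1/8 + 1/3*1/4 + 0*1/8 = 1/6
  d_1[2] = 0*1/8 + 2/3*5/8 + 1/3*1/4 + 0*1/8 = 1/2
  d_1[3] = 0*3/8 + 2/3*1/8 + 1/3*3/8 + 0*3/8 = 5/24
d_1 = (0=1/8, 1=1/6, 2=1/2, 3=5/24)
  d_2[0] = 1/8*1/8 + 1/6*1/8 + 1/2*1/8 + 5/24*3/8 = 17/96
  d_2[1] = 1/8*3/8 + 1/6*1/8 + 1/2*1/4 + 5/24*1/8 = 7/32
  d_2[2] = 1/8*1/8 + 1/6*5/8 + 1/2*1/4 + 5/24*1/8 = 13/48
  d_2[3] = 1/8*3/8 + 1/6*1/8 + 1/2*3/8 + 5/24*3/8 = 1/3
d_2 = (0=17/96, 1=7/32, 2=13/48, 3=1/3)

Answer: 17/96 7/32 13/48 1/3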